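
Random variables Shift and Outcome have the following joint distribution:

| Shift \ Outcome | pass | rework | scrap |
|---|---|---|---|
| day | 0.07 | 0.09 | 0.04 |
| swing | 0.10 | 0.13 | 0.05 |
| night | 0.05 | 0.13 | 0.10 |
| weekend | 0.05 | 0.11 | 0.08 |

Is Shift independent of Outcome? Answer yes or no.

no

P(Shift=night) = 0.28 and P(Outcome=pass) = 0.27, so their product is 0.0756, but P(Shift=night, Outcome=pass) = 0.05. Since these differ, Shift and Outcome are not independent.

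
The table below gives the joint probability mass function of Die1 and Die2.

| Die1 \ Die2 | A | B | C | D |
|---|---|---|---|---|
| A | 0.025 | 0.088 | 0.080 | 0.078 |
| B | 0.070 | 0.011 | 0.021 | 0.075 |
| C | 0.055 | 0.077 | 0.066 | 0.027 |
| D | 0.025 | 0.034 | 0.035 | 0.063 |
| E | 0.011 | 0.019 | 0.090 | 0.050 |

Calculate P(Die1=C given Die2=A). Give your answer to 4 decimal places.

0.2957

P(Die2=A) = 0.025 + 0.070 + 0.055 + 0.025 + 0.011 = 0.186.
P(Die1=C | Die2=A) = 0.055/0.186 = 0.2957.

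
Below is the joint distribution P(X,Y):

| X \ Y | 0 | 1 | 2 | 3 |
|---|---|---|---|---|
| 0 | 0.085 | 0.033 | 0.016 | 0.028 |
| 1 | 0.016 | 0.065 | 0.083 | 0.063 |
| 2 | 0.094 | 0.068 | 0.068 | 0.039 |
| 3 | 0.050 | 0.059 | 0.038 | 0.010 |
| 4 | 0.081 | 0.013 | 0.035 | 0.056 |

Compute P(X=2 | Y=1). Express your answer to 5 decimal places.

0.28571

P(Y=1) = 0.033 + 0.065 + 0.068 + 0.059 + 0.013 = 0.238.
P(X=2 | Y=1) = 0.068/0.238 = 0.28571.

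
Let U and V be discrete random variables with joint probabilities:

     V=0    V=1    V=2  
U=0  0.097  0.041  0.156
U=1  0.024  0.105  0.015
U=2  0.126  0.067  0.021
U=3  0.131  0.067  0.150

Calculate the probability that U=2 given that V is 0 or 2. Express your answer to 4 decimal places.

P(V=0) = 0.097 + 0.024 + 0.126 + 0.131 = 0.378.
P(V=2) = 0.156 + 0.015 + 0.021 + 0.150 = 0.342.
P(V ∈ {0, 2}) = 0.378 + 0.342 = 0.720; P(U=2, V ∈ {0, 2}) = 0.126 + 0.021 = 0.147.
P(U=2 | V ∈ {0, 2}) = 0.147/0.720 = 0.2042.

0.2042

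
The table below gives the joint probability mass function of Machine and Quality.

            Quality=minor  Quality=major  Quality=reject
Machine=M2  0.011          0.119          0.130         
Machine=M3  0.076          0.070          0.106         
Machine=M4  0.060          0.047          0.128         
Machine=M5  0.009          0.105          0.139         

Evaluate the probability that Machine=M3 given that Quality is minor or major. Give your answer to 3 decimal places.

P(Quality=minor) = 0.011 + 0.076 + 0.060 + 0.009 = 0.156.
P(Quality=major) = 0.119 + 0.070 + 0.047 + 0.105 = 0.341.
P(Quality ∈ {minor, major}) = 0.156 + 0.341 = 0.497; P(Machine=M3, Quality ∈ {minor, major}) = 0.076 + 0.070 = 0.146.
P(Machine=M3 | Quality ∈ {minor, major}) = 0.146/0.497 = 0.294.

0.294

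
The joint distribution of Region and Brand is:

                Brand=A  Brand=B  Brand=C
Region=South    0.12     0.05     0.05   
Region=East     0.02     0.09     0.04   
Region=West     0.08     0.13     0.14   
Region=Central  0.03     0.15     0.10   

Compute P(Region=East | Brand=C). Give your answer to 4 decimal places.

0.1212

P(Brand=C) = 0.05 + 0.04 + 0.14 + 0.10 = 0.33.
P(Region=East | Brand=C) = 0.04/0.33 = 0.1212.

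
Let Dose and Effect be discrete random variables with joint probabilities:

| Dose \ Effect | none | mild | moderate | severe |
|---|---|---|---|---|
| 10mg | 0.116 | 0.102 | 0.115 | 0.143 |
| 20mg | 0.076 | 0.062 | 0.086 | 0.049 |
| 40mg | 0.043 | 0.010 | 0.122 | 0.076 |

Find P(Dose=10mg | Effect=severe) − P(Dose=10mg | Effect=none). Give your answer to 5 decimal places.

P(Effect=severe) = 0.143 + 0.049 + 0.076 = 0.268; P(Dose=10mg | Effect=severe) = 0.143/0.268 = 0.533582.
P(Effect=none) = 0.116 + 0.076 + 0.043 = 0.235; P(Dose=10mg | Effect=none) = 0.116/0.235 = 0.493617.
Difference = 0.03997.

0.03997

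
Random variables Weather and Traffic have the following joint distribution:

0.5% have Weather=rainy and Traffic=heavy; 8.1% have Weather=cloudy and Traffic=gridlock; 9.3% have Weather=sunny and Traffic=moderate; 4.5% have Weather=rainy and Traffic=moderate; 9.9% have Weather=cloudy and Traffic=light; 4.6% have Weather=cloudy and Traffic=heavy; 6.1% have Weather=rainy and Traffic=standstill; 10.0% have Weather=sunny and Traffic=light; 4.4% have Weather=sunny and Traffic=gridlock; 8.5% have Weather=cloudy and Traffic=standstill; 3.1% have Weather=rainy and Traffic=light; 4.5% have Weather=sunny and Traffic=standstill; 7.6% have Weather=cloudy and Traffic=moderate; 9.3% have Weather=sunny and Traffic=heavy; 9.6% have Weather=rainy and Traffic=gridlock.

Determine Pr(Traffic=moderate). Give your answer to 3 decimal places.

0.214

P(Traffic=moderate) = 0.093 + 0.076 + 0.045 = 0.214.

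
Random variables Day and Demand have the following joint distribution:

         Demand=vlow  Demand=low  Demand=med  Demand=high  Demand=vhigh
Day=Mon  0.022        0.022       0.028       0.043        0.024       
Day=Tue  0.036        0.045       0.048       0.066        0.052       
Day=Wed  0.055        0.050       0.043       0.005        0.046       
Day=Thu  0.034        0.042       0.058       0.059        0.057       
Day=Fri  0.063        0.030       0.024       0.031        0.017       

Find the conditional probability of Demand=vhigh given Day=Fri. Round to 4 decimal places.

0.1030

P(Day=Fri) = 0.063 + 0.030 + 0.024 + 0.031 + 0.017 = 0.165.
P(Demand=vhigh | Day=Fri) = 0.017/0.165 = 0.1030.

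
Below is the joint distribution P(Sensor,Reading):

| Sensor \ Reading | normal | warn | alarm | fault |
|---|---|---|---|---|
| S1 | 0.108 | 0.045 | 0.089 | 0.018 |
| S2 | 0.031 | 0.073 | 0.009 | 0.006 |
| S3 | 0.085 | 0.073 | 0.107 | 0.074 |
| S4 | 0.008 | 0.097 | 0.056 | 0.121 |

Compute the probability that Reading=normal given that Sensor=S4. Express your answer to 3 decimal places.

P(Sensor=S4) = 0.008 + 0.097 + 0.056 + 0.121 = 0.282.
P(Reading=normal | Sensor=S4) = 0.008/0.282 = 0.028.

0.028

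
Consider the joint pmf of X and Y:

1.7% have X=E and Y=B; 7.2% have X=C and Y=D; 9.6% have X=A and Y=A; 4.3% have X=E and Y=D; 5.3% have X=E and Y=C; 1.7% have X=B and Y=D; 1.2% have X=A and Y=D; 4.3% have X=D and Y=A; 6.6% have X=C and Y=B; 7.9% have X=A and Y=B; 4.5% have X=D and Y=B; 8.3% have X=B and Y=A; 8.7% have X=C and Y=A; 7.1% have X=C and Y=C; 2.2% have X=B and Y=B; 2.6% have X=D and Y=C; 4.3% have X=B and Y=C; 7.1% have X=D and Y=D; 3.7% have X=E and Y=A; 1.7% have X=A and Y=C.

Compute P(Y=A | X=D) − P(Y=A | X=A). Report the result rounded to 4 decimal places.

-0.2382

P(X=D) = 0.043 + 0.045 + 0.026 + 0.071 = 0.185; P(Y=A | X=D) = 0.043/0.185 = 0.23243.
P(X=A) = 0.096 + 0.079 + 0.017 + 0.012 = 0.204; P(Y=A | X=A) = 0.096/0.204 = 0.47059.
Difference = -0.2382.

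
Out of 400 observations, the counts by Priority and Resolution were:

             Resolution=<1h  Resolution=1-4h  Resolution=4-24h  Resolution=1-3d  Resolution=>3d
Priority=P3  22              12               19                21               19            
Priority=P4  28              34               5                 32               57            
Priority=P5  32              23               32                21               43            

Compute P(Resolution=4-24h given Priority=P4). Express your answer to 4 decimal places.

0.0321

Total with Priority=P4: 28 + 34 + 5 + 32 + 57 = 156.
P(Resolution=4-24h | Priority=P4) = 5/156 = 0.0321.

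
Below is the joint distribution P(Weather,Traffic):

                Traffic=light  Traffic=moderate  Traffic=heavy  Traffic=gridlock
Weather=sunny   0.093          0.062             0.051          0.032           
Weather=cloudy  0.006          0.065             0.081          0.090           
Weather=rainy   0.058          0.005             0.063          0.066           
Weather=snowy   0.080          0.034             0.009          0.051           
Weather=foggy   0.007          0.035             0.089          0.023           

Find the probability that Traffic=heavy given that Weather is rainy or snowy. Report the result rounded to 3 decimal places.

P(Weather=rainy) = 0.058 + 0.005 + 0.063 + 0.066 = 0.192.
P(Weather=snowy) = 0.080 + 0.034 + 0.009 + 0.051 = 0.174.
P(Weather ∈ {rainy, snowy}) = 0.192 + 0.174 = 0.366; P(Traffic=heavy, Weather ∈ {rainy, snowy}) = 0.063 + 0.009 = 0.072.
P(Traffic=heavy | Weather ∈ {rainy, snowy}) = 0.072/0.366 = 0.197.

0.197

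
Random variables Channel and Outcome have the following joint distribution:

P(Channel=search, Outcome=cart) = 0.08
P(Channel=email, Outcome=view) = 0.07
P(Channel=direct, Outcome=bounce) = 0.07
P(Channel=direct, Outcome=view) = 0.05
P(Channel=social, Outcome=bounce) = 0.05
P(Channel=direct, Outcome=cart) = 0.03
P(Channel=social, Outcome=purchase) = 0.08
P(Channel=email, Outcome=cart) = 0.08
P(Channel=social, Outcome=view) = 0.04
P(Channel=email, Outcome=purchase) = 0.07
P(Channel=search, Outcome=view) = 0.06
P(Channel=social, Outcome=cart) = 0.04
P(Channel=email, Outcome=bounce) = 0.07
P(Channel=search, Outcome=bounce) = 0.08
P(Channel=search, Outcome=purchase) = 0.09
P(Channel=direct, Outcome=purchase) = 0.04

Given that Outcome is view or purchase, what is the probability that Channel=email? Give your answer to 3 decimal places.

P(Outcome=view) = 0.07 + 0.06 + 0.04 + 0.05 = 0.22.
P(Outcome=purchase) = 0.07 + 0.09 + 0.08 + 0.04 = 0.28.
P(Outcome ∈ {view, purchase}) = 0.22 + 0.28 = 0.50; P(Channel=email, Outcome ∈ {view, purchase}) = 0.07 + 0.07 = 0.14.
P(Channel=email | Outcome ∈ {view, purchase}) = 0.14/0.50 = 0.280.

0.280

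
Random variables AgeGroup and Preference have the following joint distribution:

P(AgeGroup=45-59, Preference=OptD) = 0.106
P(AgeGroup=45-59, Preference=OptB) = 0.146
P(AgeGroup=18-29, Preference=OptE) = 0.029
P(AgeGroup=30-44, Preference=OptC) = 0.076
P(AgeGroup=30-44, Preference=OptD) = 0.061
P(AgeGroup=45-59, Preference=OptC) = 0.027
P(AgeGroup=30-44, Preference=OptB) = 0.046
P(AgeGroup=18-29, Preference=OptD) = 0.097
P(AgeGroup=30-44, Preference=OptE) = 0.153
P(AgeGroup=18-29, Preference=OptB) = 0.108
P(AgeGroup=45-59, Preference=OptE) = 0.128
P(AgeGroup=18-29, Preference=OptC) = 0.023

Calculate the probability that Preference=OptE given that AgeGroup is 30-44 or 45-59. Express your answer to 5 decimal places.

0.37820

P(AgeGroup=30-44) = 0.046 + 0.076 + 0.061 + 0.153 = 0.336.
P(AgeGroup=45-59) = 0.146 + 0.027 + 0.106 + 0.128 = 0.407.
P(AgeGroup ∈ {30-44, 45-59}) = 0.336 + 0.407 = 0.743; P(Preference=OptE, AgeGroup ∈ {30-44, 45-59}) = 0.153 + 0.128 = 0.281.
P(Preference=OptE | AgeGroup ∈ {30-44, 45-59}) = 0.281/0.743 = 0.37820.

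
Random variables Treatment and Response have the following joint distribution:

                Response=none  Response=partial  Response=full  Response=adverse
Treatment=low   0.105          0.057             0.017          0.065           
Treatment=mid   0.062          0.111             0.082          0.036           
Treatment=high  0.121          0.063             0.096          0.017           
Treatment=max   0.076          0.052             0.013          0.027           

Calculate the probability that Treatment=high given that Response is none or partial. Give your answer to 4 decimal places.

0.2844

P(Response=none) = 0.105 + 0.062 + 0.121 + 0.076 = 0.364.
P(Response=partial) = 0.057 + 0.111 + 0.063 + 0.052 = 0.283.
P(Response ∈ {none, partial}) = 0.364 + 0.283 = 0.647; P(Treatment=high, Response ∈ {none, partial}) = 0.121 + 0.063 = 0.184.
P(Treatment=high | Response ∈ {none, partial}) = 0.184/0.647 = 0.2844.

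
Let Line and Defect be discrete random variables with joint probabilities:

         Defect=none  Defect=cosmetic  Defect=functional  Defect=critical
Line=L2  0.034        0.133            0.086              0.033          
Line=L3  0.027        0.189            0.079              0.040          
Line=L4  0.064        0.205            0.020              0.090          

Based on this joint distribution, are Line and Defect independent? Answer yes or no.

P(Line=L4) = 0.379 and P(Defect=functional) = 0.185, so their product is 0.07012, but P(Line=L4, Defect=functional) = 0.020. Since these differ, Line and Defect are not independent.

no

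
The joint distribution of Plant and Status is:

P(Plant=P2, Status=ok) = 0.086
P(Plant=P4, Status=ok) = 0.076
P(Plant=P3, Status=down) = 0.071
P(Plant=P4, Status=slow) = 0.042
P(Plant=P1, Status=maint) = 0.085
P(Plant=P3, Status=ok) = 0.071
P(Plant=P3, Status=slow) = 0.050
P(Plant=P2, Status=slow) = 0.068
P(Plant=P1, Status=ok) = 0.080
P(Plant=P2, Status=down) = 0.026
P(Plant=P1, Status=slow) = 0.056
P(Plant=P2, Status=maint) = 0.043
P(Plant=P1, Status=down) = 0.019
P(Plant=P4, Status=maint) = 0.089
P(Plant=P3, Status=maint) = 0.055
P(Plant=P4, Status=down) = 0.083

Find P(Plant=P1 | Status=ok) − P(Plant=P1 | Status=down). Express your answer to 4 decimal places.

P(Status=ok) = 0.080 + 0.086 + 0.071 + 0.076 = 0.313; P(Plant=P1 | Status=ok) = 0.080/0.313 = 0.25559.
P(Status=down) = 0.019 + 0.026 + 0.071 + 0.083 = 0.199; P(Plant=P1 | Status=down) = 0.019/0.199 = 0.09548.
Difference = 0.1601.

0.1601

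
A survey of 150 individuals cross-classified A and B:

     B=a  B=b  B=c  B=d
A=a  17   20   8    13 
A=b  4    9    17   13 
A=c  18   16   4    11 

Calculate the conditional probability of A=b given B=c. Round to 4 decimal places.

0.5862

Total with B=c: 8 + 17 + 4 = 29.
P(A=b | B=c) = 17/29 = 0.5862.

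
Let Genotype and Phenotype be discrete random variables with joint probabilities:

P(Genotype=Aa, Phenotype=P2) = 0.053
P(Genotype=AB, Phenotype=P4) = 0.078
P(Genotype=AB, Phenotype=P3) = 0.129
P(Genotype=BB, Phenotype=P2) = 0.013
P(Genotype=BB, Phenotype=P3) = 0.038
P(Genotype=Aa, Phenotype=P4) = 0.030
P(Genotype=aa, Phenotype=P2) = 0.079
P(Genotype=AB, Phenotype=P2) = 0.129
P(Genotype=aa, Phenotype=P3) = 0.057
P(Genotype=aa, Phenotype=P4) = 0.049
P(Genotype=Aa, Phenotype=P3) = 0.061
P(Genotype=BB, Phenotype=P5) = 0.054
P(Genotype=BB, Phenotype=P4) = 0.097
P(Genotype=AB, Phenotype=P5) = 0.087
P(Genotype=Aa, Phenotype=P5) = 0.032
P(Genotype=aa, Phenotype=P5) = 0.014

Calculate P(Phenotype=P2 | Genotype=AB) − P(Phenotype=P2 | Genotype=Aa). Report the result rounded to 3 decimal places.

0.004

P(Genotype=AB) = 0.129 + 0.129 + 0.078 + 0.087 = 0.423; P(Phenotype=P2 | Genotype=AB) = 0.129/0.423 = 0.3050.
P(Genotype=Aa) = 0.053 + 0.061 + 0.030 + 0.032 = 0.176; P(Phenotype=P2 | Genotype=Aa) = 0.053/0.176 = 0.3011.
Difference = 0.004.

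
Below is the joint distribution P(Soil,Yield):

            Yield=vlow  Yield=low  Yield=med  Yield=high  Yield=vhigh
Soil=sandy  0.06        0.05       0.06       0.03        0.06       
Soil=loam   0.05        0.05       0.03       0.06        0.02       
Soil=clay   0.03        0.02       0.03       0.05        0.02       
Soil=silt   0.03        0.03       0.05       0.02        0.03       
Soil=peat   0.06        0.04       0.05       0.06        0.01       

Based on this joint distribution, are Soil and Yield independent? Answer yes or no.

no

P(Soil=sandy) = 0.26 and P(Yield=high) = 0.22, so their product is 0.0572, but P(Soil=sandy, Yield=high) = 0.03. Since these differ, Soil and Yield are not independent.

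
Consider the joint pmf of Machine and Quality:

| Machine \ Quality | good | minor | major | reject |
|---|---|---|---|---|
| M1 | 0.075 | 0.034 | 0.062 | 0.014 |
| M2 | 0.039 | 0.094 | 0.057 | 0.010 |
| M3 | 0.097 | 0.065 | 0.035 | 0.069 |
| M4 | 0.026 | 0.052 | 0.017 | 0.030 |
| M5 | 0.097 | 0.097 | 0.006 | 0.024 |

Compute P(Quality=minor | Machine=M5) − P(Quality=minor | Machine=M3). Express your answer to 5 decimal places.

0.18867

P(Machine=M5) = 0.097 + 0.097 + 0.006 + 0.024 = 0.224; P(Quality=minor | Machine=M5) = 0.097/0.224 = 0.433036.
P(Machine=M3) = 0.097 + 0.065 + 0.035 + 0.069 = 0.266; P(Quality=minor | Machine=M3) = 0.065/0.266 = 0.244361.
Difference = 0.18867.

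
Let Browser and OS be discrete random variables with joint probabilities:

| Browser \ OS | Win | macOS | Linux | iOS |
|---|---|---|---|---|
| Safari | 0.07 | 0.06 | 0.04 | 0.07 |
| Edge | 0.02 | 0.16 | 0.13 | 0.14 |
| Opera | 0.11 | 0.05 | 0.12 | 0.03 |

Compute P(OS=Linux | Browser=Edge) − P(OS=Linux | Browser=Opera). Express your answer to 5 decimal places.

P(Browser=Edge) = 0.02 + 0.16 + 0.13 + 0.14 = 0.45; P(OS=Linux | Browser=Edge) = 0.13/0.45 = 0.288889.
P(Browser=Opera) = 0.11 + 0.05 + 0.12 + 0.03 = 0.31; P(OS=Linux | Browser=Opera) = 0.12/0.31 = 0.387097.
Difference = -0.09821.

-0.09821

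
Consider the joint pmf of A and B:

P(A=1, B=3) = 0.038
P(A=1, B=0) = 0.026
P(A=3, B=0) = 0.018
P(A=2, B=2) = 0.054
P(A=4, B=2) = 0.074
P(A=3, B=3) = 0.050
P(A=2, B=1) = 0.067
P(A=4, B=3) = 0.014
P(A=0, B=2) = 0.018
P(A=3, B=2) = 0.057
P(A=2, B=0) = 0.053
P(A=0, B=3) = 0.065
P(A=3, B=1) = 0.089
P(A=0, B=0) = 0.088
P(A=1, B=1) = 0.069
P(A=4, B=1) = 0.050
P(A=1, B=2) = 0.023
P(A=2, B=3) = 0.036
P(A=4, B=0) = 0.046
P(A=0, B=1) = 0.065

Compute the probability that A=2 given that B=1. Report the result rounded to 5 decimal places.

P(B=1) = 0.065 + 0.069 + 0.067 + 0.089 + 0.050 = 0.340.
P(A=2 | B=1) = 0.067/0.340 = 0.19706.

0.19706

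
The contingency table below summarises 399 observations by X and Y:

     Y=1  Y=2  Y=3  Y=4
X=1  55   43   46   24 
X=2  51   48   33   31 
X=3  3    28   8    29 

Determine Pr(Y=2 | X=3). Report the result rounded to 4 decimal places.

0.4118

Total with X=3: 3 + 28 + 8 + 29 = 68.
P(Y=2 | X=3) = 28/68 = 0.4118.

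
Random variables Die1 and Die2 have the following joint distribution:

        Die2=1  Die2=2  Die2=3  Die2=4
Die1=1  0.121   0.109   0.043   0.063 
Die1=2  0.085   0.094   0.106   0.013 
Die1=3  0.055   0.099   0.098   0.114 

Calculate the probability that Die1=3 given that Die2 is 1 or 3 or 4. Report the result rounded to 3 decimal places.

0.383

P(Die2=1) = 0.121 + 0.085 + 0.055 = 0.261.
P(Die2=3) = 0.043 + 0.106 + 0.098 = 0.247.
P(Die2=4) = 0.063 + 0.013 + 0.114 = 0.190.
P(Die2 ∈ {1, 3, 4}) = 0.261 + 0.247 + 0.190 = 0.698; P(Die1=3, Die2 ∈ {1, 3, 4}) = 0.055 + 0.098 + 0.114 = 0.267.
P(Die1=3 | Die2 ∈ {1, 3, 4}) = 0.267/0.698 = 0.383.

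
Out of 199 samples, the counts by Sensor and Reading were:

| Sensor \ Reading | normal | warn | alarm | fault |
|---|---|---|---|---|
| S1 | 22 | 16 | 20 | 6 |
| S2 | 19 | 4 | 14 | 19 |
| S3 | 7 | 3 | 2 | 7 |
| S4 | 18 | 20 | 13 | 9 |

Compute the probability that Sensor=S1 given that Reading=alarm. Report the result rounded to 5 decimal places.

0.40816

Total with Reading=alarm: 20 + 14 + 2 + 13 = 49.
P(Sensor=S1 | Reading=alarm) = 20/49 = 0.40816.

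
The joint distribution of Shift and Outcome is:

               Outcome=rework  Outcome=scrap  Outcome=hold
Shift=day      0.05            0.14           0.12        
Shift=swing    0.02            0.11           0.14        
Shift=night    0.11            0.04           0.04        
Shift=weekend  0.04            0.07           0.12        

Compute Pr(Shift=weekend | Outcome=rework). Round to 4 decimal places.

P(Outcome=rework) = 0.05 + 0.02 + 0.11 + 0.04 = 0.22.
P(Shift=weekend | Outcome=rework) = 0.04/0.22 = 0.1818.

0.1818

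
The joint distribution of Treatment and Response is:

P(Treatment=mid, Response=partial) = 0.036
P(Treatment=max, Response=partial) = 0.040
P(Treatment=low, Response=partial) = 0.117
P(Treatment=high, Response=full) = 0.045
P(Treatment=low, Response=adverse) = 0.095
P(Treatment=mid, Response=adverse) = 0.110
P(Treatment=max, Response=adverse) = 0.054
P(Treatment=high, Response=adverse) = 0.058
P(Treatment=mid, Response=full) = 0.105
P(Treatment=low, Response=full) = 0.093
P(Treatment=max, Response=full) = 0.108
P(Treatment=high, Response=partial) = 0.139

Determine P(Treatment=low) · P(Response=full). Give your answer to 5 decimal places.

P(Treatment=low) = 0.117 + 0.093 + 0.095 = 0.305.
P(Response=full) = 0.093 + 0.105 + 0.045 + 0.108 = 0.351.
Product: 0.305 × 0.351 = 0.10706.

0.10706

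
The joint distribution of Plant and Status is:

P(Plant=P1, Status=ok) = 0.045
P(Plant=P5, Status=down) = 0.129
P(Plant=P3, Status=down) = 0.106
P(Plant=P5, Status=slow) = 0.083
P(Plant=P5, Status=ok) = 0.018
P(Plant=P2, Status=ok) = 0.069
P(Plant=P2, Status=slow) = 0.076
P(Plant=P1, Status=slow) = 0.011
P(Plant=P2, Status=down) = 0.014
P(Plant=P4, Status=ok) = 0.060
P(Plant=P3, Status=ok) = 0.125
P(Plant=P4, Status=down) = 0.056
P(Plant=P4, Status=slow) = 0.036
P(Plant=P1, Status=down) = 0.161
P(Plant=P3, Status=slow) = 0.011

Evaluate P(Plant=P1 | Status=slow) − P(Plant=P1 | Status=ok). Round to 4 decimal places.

P(Status=slow) = 0.011 + 0.076 + 0.011 + 0.036 + 0.083 = 0.217; P(Plant=P1 | Status=slow) = 0.011/0.217 = 0.05069.
P(Status=ok) = 0.045 + 0.069 + 0.125 + 0.060 + 0.018 = 0.317; P(Plant=P1 | Status=ok) = 0.045/0.317 = 0.14196.
Difference = -0.0913.

-0.0913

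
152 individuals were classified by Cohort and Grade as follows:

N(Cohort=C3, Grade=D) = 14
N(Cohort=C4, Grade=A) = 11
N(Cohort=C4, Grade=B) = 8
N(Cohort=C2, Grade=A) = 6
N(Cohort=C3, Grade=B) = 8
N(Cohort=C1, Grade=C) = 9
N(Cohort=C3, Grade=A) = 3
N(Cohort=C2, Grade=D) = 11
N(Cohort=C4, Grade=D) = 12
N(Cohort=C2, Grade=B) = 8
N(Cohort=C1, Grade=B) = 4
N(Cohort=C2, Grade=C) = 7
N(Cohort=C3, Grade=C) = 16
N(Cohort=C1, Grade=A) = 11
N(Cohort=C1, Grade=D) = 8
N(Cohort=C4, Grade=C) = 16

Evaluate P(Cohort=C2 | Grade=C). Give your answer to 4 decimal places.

Total with Grade=C: 9 + 7 + 16 + 16 = 48.
P(Cohort=C2 | Grade=C) = 7/48 = 0.1458.

0.1458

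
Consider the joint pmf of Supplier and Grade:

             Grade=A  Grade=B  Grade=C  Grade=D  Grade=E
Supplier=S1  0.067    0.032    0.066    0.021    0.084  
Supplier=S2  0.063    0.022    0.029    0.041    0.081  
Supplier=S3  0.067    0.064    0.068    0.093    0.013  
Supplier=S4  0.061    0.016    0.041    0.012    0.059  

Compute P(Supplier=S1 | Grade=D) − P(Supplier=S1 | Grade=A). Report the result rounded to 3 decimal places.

-0.134

P(Grade=D) = 0.021 + 0.041 + 0.093 + 0.012 = 0.167; P(Supplier=S1 | Grade=D) = 0.021/0.167 = 0.1257.
P(Grade=A) = 0.067 + 0.063 + 0.067 + 0.061 = 0.258; P(Supplier=S1 | Grade=A) = 0.067/0.258 = 0.2597.
Difference = -0.134.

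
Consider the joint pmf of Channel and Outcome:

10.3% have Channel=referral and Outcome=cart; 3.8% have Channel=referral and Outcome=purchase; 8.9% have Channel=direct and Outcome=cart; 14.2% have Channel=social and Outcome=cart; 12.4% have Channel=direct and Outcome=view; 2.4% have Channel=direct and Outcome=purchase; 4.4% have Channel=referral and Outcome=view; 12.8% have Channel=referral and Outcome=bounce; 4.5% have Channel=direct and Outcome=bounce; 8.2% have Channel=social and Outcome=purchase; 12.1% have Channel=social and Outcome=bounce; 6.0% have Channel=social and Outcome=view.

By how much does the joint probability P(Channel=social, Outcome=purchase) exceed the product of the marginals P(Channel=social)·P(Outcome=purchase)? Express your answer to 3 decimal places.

0.024

P(Channel=social) = 0.121 + 0.060 + 0.142 + 0.082 = 0.405.
P(Outcome=purchase) = 0.082 + 0.024 + 0.038 = 0.144.
P(Channel=social, Outcome=purchase) − P(Channel=social)P(Outcome=purchase) = 0.082 − 0.405×0.144 = 0.024.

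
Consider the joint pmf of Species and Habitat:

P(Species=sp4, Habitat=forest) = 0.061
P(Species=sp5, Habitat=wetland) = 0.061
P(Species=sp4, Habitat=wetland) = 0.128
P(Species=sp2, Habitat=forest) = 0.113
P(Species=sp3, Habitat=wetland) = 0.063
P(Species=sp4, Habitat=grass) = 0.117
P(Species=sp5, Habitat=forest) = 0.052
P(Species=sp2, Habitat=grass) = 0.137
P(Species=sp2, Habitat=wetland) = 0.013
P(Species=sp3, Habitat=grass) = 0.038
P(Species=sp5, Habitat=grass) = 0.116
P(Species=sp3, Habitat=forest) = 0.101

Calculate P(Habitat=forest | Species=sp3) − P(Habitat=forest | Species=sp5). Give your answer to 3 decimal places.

P(Species=sp3) = 0.101 + 0.038 + 0.063 = 0.202; P(Habitat=forest | Species=sp3) = 0.101/0.202 = 0.5000.
P(Species=sp5) = 0.052 + 0.116 + 0.061 = 0.229; P(Habitat=forest | Species=sp5) = 0.052/0.229 = 0.2271.
Difference = 0.273.

0.273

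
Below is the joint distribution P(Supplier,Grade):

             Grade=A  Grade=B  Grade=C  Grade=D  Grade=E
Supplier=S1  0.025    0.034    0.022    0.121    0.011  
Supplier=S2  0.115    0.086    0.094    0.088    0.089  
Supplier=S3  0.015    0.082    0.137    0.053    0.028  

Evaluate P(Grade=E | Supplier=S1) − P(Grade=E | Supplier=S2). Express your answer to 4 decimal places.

-0.1369

P(Supplier=S1) = 0.025 + 0.034 + 0.022 + 0.121 + 0.011 = 0.213; P(Grade=E | Supplier=S1) = 0.011/0.213 = 0.05164.
P(Supplier=S2) = 0.115 + 0.086 + 0.094 + 0.088 + 0.089 = 0.472; P(Grade=E | Supplier=S2) = 0.089/0.472 = 0.18856.
Difference = -0.1369.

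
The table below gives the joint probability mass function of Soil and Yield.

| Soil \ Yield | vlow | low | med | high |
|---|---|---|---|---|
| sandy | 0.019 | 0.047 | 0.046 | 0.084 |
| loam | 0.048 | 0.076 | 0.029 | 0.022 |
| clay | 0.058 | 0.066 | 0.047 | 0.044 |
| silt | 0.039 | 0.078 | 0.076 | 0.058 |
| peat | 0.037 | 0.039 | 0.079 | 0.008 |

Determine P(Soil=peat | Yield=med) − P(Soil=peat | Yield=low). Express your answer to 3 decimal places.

0.158

P(Yield=med) = 0.046 + 0.029 + 0.047 + 0.076 + 0.079 = 0.277; P(Soil=peat | Yield=med) = 0.079/0.277 = 0.2852.
P(Yield=low) = 0.047 + 0.076 + 0.066 + 0.078 + 0.039 = 0.306; P(Soil=peat | Yield=low) = 0.039/0.306 = 0.1275.
Difference = 0.158.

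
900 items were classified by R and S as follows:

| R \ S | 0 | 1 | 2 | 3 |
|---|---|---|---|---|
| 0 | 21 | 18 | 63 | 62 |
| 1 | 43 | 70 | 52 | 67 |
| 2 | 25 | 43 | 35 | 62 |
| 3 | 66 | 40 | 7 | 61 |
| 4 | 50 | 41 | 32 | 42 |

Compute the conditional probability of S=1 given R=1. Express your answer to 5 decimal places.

0.30172

Total with R=1: 43 + 70 + 52 + 67 = 232.
P(S=1 | R=1) = 70/232 = 0.30172.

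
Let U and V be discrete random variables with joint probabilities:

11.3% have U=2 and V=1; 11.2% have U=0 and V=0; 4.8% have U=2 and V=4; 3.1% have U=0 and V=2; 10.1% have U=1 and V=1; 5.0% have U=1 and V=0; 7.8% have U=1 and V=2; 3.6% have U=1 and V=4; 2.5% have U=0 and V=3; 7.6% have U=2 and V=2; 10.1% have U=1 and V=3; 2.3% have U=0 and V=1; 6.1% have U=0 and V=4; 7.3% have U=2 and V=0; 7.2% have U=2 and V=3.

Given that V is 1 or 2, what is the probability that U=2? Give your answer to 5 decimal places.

0.44787

P(V=1) = 0.023 + 0.101 + 0.113 = 0.237.
P(V=2) = 0.031 + 0.078 + 0.076 = 0.185.
P(V ∈ {1, 2}) = 0.237 + 0.185 = 0.422; P(U=2, V ∈ {1, 2}) = 0.113 + 0.076 = 0.189.
P(U=2 | V ∈ {1, 2}) = 0.189/0.422 = 0.44787.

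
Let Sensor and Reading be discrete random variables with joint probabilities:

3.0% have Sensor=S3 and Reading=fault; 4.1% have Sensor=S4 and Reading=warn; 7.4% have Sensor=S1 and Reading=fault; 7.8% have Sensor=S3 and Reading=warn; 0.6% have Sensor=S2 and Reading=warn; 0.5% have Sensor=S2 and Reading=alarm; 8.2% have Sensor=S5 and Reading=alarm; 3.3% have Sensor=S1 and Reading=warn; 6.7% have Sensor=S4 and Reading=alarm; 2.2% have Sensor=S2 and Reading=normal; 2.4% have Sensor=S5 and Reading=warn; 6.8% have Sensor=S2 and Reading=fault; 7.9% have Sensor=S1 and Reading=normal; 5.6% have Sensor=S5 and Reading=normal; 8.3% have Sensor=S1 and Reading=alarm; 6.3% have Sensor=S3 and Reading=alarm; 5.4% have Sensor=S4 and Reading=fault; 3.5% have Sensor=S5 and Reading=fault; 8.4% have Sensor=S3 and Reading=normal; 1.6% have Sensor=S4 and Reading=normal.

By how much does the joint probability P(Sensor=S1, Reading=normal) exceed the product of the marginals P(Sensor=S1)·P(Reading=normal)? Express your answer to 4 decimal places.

P(Sensor=S1) = 0.079 + 0.033 + 0.083 + 0.074 = 0.269.
P(Reading=normal) = 0.079 + 0.022 + 0.084 + 0.016 + 0.056 = 0.257.
P(Sensor=S1, Reading=normal) − P(Sensor=S1)P(Reading=normal) = 0.079 − 0.269×0.257 = 0.0099.

0.0099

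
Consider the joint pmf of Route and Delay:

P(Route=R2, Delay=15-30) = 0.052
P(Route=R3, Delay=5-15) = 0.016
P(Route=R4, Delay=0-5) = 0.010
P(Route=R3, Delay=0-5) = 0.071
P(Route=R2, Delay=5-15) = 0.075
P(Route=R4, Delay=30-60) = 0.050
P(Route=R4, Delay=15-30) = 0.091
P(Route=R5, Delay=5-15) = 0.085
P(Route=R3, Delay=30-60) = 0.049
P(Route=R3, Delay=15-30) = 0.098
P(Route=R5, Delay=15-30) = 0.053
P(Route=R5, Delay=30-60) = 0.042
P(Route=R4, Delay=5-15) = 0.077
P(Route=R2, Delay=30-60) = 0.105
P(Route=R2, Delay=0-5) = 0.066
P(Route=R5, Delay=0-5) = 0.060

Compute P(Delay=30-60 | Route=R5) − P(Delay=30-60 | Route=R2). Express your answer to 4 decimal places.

P(Route=R5) = 0.060 + 0.085 + 0.053 + 0.042 = 0.240; P(Delay=30-60 | Route=R5) = 0.042/0.240 = 0.17500.
P(Route=R2) = 0.066 + 0.075 + 0.052 + 0.105 = 0.298; P(Delay=30-60 | Route=R2) = 0.105/0.298 = 0.35235.
Difference = -0.1773.

-0.1773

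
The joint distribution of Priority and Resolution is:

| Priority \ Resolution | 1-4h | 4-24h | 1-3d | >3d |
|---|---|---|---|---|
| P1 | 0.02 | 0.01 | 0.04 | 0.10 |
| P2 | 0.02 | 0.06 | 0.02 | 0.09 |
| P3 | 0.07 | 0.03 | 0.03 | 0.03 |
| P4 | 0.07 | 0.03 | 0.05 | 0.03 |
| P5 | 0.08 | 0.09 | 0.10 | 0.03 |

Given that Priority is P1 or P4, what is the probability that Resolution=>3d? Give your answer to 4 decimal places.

P(Priority=P1) = 0.02 + 0.01 + 0.04 + 0.10 = 0.17.
P(Priority=P4) = 0.07 + 0.03 + 0.05 + 0.03 = 0.18.
P(Priority ∈ {P1, P4}) = 0.17 + 0.18 = 0.35; P(Resolution=>3d, Priority ∈ {P1, P4}) = 0.10 + 0.03 = 0.13.
P(Resolution=>3d | Priority ∈ {P1, P4}) = 0.13/0.35 = 0.3714.

0.3714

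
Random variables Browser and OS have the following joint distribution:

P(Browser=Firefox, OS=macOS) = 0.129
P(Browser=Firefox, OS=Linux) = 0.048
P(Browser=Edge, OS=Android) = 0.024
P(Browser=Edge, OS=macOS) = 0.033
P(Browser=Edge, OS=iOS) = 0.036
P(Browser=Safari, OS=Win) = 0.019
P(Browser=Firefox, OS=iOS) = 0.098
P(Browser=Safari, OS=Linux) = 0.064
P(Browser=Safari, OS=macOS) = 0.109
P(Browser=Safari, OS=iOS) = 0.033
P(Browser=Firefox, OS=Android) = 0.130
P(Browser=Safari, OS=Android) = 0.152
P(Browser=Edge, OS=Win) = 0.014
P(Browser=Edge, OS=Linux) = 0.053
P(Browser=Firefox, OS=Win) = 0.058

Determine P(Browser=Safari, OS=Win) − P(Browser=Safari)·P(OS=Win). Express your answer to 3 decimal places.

P(Browser=Safari) = 0.019 + 0.109 + 0.064 + 0.033 + 0.152 = 0.377.
P(OS=Win) = 0.058 + 0.019 + 0.014 = 0.091.
P(Browser=Safari, OS=Win) − P(Browser=Safari)P(OS=Win) = 0.019 − 0.377×0.091 = -0.015.

-0.015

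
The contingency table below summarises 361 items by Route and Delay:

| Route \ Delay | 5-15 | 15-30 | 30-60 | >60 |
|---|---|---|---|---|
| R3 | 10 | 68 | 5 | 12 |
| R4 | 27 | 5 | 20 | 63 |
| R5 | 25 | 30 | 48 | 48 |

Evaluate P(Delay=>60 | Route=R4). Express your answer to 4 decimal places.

Total with Route=R4: 27 + 5 + 20 + 63 = 115.
P(Delay=>60 | Route=R4) = 63/115 = 0.5478.

0.5478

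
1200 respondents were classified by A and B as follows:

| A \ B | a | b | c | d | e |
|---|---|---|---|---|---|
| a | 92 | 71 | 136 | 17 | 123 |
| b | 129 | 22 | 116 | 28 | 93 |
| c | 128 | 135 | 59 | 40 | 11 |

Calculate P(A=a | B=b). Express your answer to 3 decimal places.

Total with B=b: 71 + 22 + 135 = 228.
P(A=a | B=b) = 71/228 = 0.311.

0.311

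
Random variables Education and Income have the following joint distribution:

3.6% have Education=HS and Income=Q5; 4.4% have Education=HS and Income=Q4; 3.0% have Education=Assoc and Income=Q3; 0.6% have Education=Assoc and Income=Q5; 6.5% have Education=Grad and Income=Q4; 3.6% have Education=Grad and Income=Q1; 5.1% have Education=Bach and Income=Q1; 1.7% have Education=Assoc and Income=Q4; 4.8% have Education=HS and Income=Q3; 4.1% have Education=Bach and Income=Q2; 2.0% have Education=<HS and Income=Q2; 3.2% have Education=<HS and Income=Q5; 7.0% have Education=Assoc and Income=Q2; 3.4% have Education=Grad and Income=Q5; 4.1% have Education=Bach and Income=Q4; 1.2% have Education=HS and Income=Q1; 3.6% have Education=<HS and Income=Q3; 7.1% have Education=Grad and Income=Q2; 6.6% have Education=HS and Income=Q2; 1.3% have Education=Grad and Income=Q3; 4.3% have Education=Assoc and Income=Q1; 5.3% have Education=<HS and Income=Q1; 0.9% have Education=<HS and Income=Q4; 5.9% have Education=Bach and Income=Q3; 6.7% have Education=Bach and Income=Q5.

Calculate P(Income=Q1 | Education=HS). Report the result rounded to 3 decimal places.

0.058

P(Education=HS) = 0.012 + 0.066 + 0.048 + 0.044 + 0.036 = 0.206.
P(Income=Q1 | Education=HS) = 0.012/0.206 = 0.058.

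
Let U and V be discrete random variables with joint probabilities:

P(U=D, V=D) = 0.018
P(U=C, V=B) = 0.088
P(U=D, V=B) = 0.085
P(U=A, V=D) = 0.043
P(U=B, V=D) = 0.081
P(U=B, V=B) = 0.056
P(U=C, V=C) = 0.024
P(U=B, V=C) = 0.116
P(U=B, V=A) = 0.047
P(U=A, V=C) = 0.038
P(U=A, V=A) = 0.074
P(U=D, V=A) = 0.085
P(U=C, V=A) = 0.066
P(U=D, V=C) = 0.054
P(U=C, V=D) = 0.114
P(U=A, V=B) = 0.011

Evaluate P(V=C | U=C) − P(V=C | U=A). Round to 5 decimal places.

P(U=C) = 0.066 + 0.088 + 0.024 + 0.114 = 0.292; P(V=C | U=C) = 0.024/0.292 = 0.082192.
P(U=A) = 0.074 + 0.011 + 0.038 + 0.043 = 0.166; P(V=C | U=A) = 0.038/0.166 = 0.228916.
Difference = -0.14672.

-0.14672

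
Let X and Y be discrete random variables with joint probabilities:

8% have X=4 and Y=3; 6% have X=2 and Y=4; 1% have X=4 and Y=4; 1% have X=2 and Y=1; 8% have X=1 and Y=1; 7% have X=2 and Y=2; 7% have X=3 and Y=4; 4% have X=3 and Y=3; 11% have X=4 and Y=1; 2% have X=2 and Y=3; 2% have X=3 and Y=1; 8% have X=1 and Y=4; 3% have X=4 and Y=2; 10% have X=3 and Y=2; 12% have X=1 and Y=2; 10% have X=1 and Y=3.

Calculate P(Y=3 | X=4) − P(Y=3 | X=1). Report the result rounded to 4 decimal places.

0.0847

P(X=4) = 0.11 + 0.03 + 0.08 + 0.01 = 0.23; P(Y=3 | X=4) = 0.08/0.23 = 0.34783.
P(X=1) = 0.08 + 0.12 + 0.10 + 0.08 = 0.38; P(Y=3 | X=1) = 0.10/0.38 = 0.26316.
Difference = 0.0847.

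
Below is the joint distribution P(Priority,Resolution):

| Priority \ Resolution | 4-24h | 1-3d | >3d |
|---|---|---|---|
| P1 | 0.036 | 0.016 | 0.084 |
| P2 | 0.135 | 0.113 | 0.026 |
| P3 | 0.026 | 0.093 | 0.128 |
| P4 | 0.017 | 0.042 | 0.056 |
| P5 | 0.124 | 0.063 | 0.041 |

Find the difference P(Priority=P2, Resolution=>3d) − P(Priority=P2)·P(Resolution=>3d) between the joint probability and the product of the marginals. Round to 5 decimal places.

-0.06579

P(Priority=P2) = 0.135 + 0.113 + 0.026 = 0.274.
P(Resolution=>3d) = 0.084 + 0.026 + 0.128 + 0.056 + 0.041 = 0.335.
P(Priority=P2, Resolution=>3d) − P(Priority=P2)P(Resolution=>3d) = 0.026 − 0.274×0.335 = -0.06579.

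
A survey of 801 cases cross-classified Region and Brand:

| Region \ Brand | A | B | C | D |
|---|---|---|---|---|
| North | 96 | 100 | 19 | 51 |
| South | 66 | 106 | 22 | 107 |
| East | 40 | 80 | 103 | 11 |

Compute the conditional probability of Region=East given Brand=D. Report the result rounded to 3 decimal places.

Total with Brand=D: 51 + 107 + 11 = 169.
P(Region=East | Brand=D) = 11/169 = 0.065.

0.065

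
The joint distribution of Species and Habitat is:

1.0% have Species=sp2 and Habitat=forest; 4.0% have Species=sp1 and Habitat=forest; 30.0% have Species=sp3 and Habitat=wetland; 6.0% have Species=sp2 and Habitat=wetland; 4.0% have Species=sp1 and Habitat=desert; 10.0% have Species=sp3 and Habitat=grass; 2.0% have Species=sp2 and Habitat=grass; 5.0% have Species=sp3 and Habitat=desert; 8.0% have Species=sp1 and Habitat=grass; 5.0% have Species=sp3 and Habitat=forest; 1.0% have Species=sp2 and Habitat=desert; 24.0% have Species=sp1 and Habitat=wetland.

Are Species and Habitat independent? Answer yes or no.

yes

Every cell satisfies P(Species,Habitat) = P(Species)·P(Habitat). For instance P(Species=sp3) = 0.500, P(Habitat=forest) = 0.100, and 0.500×0.100 = 0.050 matches the joint entry. So Species and Habitat are independent.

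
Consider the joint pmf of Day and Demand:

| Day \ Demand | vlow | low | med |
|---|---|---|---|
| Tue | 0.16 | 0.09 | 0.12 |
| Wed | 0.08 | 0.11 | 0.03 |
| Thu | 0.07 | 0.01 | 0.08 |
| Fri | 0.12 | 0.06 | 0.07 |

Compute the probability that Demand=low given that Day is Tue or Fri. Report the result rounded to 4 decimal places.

P(Day=Tue) = 0.16 + 0.09 + 0.12 = 0.37.
P(Day=Fri) = 0.12 + 0.06 + 0.07 = 0.25.
P(Day ∈ {Tue, Fri}) = 0.37 + 0.25 = 0.62; P(Demand=low, Day ∈ {Tue, Fri}) = 0.09 + 0.06 = 0.15.
P(Demand=low | Day ∈ {Tue, Fri}) = 0.15/0.62 = 0.2419.

0.2419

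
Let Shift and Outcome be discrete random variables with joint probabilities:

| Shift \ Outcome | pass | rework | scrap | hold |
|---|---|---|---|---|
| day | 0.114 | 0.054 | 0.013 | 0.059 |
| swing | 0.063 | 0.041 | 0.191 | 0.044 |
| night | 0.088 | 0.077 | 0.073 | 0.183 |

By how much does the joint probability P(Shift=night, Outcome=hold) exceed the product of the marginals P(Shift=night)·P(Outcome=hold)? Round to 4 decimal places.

P(Shift=night) = 0.088 + 0.077 + 0.073 + 0.183 = 0.421.
P(Outcome=hold) = 0.059 + 0.044 + 0.183 = 0.286.
P(Shift=night, Outcome=hold) − P(Shift=night)P(Outcome=hold) = 0.183 − 0.421×0.286 = 0.0626.

0.0626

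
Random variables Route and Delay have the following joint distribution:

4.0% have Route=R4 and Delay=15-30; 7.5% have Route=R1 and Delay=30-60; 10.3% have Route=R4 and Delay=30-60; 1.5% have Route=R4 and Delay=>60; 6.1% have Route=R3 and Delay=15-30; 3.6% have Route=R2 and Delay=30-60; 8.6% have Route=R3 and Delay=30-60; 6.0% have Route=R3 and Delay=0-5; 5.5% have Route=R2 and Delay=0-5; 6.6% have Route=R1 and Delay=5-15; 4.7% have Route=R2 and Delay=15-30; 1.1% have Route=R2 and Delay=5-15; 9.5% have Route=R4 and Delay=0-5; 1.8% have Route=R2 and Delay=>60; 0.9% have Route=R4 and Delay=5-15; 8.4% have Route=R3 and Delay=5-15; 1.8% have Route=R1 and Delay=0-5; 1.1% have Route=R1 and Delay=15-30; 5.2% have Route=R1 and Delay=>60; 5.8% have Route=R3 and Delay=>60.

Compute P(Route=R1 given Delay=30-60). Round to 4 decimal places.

0.2500

P(Delay=30-60) = 0.075 + 0.036 + 0.086 + 0.103 = 0.300.
P(Route=R1 | Delay=30-60) = 0.075/0.300 = 0.2500.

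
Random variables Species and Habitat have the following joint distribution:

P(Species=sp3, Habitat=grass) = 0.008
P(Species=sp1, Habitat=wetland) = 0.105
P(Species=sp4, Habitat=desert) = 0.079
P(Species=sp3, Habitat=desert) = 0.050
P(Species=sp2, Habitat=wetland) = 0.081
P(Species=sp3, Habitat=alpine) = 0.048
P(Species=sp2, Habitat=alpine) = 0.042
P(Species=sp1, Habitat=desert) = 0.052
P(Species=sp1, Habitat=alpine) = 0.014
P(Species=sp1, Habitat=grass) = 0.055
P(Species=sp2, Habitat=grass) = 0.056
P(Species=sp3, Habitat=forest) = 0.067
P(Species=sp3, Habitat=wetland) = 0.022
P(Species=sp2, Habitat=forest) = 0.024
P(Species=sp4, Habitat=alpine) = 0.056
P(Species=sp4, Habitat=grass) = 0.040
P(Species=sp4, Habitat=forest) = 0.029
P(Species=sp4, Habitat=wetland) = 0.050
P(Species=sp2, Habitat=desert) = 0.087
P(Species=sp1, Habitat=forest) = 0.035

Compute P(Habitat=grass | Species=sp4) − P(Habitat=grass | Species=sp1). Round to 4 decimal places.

-0.0532

P(Species=sp4) = 0.029 + 0.040 + 0.050 + 0.079 + 0.056 = 0.254; P(Habitat=grass | Species=sp4) = 0.040/0.254 = 0.15748.
P(Species=sp1) = 0.035 + 0.055 + 0.105 + 0.052 + 0.014 = 0.261; P(Habitat=grass | Species=sp1) = 0.055/0.261 = 0.21073.
Difference = -0.0532.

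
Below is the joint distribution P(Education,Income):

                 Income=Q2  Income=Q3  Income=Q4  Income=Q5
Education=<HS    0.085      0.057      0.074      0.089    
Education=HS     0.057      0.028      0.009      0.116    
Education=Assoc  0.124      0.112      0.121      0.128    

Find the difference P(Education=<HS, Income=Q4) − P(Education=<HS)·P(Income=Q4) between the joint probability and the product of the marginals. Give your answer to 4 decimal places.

0.0118

P(Education=<HS) = 0.085 + 0.057 + 0.074 + 0.089 = 0.305.
P(Income=Q4) = 0.074 + 0.009 + 0.121 = 0.204.
P(Education=<HS, Income=Q4) − P(Education=<HS)P(Income=Q4) = 0.074 − 0.305×0.204 = 0.0118.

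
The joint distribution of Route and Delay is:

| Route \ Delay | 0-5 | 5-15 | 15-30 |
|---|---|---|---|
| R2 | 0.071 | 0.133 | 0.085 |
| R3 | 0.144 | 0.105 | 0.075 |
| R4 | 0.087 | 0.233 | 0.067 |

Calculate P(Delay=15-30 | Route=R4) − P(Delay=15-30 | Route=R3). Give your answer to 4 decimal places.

-0.0584

P(Route=R4) = 0.087 + 0.233 + 0.067 = 0.387; P(Delay=15-30 | Route=R4) = 0.067/0.387 = 0.17313.
P(Route=R3) = 0.144 + 0.105 + 0.075 = 0.324; P(Delay=15-30 | Route=R3) = 0.075/0.324 = 0.23148.
Difference = -0.0584.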